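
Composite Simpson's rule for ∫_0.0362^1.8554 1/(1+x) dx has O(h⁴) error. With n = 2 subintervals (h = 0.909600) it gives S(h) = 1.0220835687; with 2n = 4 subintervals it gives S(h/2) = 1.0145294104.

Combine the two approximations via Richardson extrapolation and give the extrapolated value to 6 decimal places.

Order 4 gives 2^r = 16 and 2^r − 1 = 15.
16·1.0145294104 − 1.0220835687 = 15.2103869977
Extrapolated: 15.2103869977 / 15 = 1.0140257998
Correction |R − A(h/2)| = 5.036e-04; gap |A(h/2) − A(h)| = 7.554e-03.

1.014026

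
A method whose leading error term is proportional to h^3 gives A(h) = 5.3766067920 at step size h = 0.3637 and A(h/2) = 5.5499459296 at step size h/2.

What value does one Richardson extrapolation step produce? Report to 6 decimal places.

Leading term ∝ h^3; use weight 8 = 2^3.
Top: 8(5.5499459296) − (5.3766067920) = 39.0229606448
39.0229606448 ÷ 7 = 5.5747086635
Shift from A(h/2): +0.0247627339.

5.574709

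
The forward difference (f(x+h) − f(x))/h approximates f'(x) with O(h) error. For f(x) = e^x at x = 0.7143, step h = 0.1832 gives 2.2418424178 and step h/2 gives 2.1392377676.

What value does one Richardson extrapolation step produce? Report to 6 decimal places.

Leading term ∝ h^1; use weight 2 = 2^1.
2^1 × A(h/2) = 4.2784755352; minus A(h) gives 2.0366331174.
Extrapolated: 2.0366331174 / 1 = 2.0366331174

2.036633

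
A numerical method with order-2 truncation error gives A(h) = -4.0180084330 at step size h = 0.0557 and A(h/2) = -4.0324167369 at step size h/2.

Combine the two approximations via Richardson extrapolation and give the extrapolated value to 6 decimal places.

The method has order 2: 2^2 = 4.
4·(-4.0324167369) = -16.1296669476; subtract (-4.0180084330) → -12.1116585146
Divide by 2^2 − 1 = 3.
(-12.1116585146) ÷ 3 = -4.0372195049

-4.037220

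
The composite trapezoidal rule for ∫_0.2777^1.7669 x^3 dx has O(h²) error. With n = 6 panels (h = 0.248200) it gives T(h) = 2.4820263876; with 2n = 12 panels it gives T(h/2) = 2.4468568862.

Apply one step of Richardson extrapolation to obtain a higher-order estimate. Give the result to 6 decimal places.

2.435134

With r = 2 the leading error scales as h^2, so the weight is 2^2 = 4.
2^2·A(h/2) = 9.7874275448; minus A(h) gives 7.3054011572.
(4·2.4468568862 − 2.4820263876)/(4 − 1) = 2.4351337191
Gap between inputs: 3.517e-02; correction applied: −0.0117231671.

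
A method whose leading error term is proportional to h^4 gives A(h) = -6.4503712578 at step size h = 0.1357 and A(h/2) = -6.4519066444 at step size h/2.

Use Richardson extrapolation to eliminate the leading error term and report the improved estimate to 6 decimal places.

r = 4, so 2^r = 16.
2^4·A(h/2) = -103.2305063104; minus A(h) gives -96.7801350526.
Divide by 2^4 − 1 = 15.
(16·(-6.4519066444) − (-6.4503712578))/(16 − 1) = -6.4520090035
Correction |R − A(h/2)| = 1.024e-04; gap |A(h/2) − A(h)| = 1.535e-03.

-6.452009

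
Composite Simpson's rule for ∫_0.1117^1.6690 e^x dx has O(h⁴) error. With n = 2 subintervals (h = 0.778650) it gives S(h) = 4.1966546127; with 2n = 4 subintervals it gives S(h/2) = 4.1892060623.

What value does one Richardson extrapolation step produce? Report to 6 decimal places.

Error is O(h^4); halving h shrinks it by 2^4 = 16.
Weighted: 67.0272969968 − 4.1966546127 = 62.8306423841
Extrapolated: 62.8306423841 / 15 = 4.1887094923

4.188709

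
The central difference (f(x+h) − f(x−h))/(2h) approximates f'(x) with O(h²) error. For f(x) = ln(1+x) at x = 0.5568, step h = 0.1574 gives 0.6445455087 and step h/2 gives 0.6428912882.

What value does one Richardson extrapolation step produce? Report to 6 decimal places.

0.642340

Leading term ∝ h^2; use weight 4 = 2^2.
2^2·A(h/2) = 2.5715651528; minus A(h) gives 1.9270196441.
Extrapolated: 1.9270196441 / 3 = 0.6423398814
Gap between inputs: 1.654e-03; correction applied: −0.0005514068.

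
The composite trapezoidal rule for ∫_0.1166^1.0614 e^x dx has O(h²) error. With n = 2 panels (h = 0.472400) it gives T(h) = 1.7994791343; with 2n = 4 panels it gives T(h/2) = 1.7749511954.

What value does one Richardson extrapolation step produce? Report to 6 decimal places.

r = 2: numerator weight 4, denominator 3.
Numerator 4·A(h/2) − A(h) = 4·1.7749511954 − 1.7994791343 = 5.3003256473
Extrapolated: 5.3003256473 / 3 = 1.7667752158

1.766775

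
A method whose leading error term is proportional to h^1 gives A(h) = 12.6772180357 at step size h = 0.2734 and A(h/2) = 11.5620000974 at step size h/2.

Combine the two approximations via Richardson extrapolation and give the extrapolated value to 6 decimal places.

10.446782

The method has order 1: 2^1 = 2.
Weighted: 23.1240001948 − 12.6772180357 = 10.4467821591
Extrapolated: 10.4467821591 / 1 = 10.4467821591
Shift from A(h/2): −1.1152179383.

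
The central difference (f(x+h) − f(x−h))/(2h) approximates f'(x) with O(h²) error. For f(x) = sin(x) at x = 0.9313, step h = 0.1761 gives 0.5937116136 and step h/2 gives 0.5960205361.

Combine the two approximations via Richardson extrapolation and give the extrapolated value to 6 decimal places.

With r = 2 the leading error scales as h^2, so the weight is 2^2 = 4.
Weighted: 2.3840821444 − 0.5937116136 = 1.7903705308
(4·0.5960205361 − 0.5937116136)/(4 − 1) = 0.5967901769

0.596790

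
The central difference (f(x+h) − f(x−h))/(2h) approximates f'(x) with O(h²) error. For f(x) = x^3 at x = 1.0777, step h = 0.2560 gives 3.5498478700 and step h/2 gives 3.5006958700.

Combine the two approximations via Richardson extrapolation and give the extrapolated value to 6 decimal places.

3.484312

r = 2, so 2^r = 4.
Numerator 4 × A(h/2) − A(h) = 4 × 3.5006958700 − 3.5498478700 = 10.4529356100
Divide by 2^2 − 1 = 3.
10.4529356100 ÷ 3 = 3.4843118700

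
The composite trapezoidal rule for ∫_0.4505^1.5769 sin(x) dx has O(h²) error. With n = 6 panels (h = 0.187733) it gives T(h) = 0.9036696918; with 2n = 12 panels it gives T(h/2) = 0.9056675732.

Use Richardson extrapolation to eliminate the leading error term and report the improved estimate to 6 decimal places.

0.906334

With r = 2 the leading error scales as h^2, so the weight is 2^2 = 4.
Top: 4(0.9056675732) − (0.9036696918) = 2.7190006010
Divide by 2^2 − 1 = 3.
R = 2.7190006010/3 = 0.9063335337
Shift from A(h/2): +0.0006659605.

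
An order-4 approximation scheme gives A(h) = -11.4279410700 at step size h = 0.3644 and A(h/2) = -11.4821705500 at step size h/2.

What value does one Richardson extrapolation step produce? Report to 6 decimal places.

Leading term ∝ h^4; use weight 16 = 2^4.
A(h/2) − A(h) = -11.4821705500 − (-11.4279410700) = -0.0542294800
Divide by 2^4 − 1 = 15: (-0.0542294800)/15 = -0.0036152987
R = A(h/2) + (A(h/2) − A(h))/15 = -11.4821705500 − 0.0036152987 = -11.4857858487

-11.485786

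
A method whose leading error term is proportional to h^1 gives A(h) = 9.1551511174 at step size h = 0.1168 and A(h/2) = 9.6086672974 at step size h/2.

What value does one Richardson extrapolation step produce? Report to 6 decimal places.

Order 1 gives 2^r = 2 and 2^r − 1 = 1.
A(h/2) − A(h) = 9.6086672974 − 9.1551511174 = 0.4535161800
Correction (A(h/2) − A(h))/(2 − 1) = 0.4535161800/1 = 0.4535161800
R = 9.6086672974 + 0.4535161800 = 10.0621834774

10.062183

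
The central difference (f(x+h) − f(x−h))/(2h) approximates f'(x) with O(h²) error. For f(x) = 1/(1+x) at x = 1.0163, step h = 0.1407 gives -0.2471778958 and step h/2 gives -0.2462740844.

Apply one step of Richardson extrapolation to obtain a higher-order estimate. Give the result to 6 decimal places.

The method has order 2: 2^2 = 4.
4·(-0.2462740844) − (-0.2471778958) = -0.7379184418
Denominator 4 − 1 = 3.
(4·(-0.2462740844) − (-0.2471778958))/(4 − 1) = -0.2459728139
Gap between inputs: 9.038e-04; correction applied: +0.0003012705.

-0.245973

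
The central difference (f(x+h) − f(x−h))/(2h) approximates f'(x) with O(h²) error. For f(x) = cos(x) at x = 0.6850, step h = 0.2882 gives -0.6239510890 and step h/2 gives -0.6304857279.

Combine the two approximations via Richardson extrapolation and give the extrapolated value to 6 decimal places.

-0.632664

r = 2: numerator weight 4, denominator 3.
Top: 4(-0.6304857279) − (-0.6239510890) = -1.8979918226
(4·(-0.6304857279) − (-0.6239510890))/(4 − 1) = -0.6326639409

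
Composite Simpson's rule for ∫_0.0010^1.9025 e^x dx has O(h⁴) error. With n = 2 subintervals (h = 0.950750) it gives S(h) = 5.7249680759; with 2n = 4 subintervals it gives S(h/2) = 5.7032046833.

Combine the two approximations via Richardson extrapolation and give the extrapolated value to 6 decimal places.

Method order is 4; weight 2^4 = 16.
16×5.7032046833 = 91.2512749328; subtract 5.7249680759 → 85.5263068569
Extrapolated: 85.5263068569 / 15 = 5.7017537905
Correction |R − A(h/2)| = 1.451e-03; gap |A(h/2) − A(h)| = 2.176e-02.

5.701754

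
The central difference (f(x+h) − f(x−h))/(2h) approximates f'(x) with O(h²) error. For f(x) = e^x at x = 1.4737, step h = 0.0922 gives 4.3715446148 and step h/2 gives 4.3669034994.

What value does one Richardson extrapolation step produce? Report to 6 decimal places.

4.365356

r = 2: numerator weight 4, denominator 3.
Top: 4(4.3669034994) − (4.3715446148) = 13.0960693828
Denominator 4 − 1 = 3.
(4*4.3669034994 − 4.3715446148)/(4 − 1) = 4.3653564609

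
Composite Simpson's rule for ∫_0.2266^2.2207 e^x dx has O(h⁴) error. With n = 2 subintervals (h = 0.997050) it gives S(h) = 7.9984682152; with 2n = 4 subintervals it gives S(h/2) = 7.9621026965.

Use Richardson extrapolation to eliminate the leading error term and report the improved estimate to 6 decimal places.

Method order is 4; weight 2^4 = 16.
16×7.9621026965 = 127.3936431440; subtract 7.9984682152 → 119.3951749288
Divide by 2^4 − 1 = 15.
119.3951749288 ÷ 15 = 7.9596783286
Correction |R − A(h/2)| = 2.424e-03; gap |A(h/2) − A(h)| = 3.637e-02.

7.959678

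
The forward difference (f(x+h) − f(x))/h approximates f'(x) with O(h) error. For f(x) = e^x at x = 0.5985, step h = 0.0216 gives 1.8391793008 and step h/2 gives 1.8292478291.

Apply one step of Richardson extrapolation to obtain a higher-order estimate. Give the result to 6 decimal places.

Error is O(h^1); halving h shrinks it by 2^1 = 2.
2×1.8292478291 = 3.6584956582; subtract 1.8391793008 → 1.8193163574
1.8193163574 ÷ 1 = 1.8193163574

1.819316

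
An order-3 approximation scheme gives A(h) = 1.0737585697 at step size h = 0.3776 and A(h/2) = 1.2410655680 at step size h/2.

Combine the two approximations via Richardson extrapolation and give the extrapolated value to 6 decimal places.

Error is O(h^3); halving h shrinks it by 2^3 = 8.
8·1.2410655680 = 9.9285245440; 9.9285245440 − 1.0737585697 = 8.8547659743
Denominator 8 − 1 = 7.
Result: 1.2649665678

1.264967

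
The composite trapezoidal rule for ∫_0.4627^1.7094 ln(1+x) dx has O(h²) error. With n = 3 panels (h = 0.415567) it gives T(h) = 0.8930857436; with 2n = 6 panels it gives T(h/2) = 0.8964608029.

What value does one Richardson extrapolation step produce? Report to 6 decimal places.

0.897586

Error is O(h^2); halving h shrinks it by 2^2 = 4.
Weighted: 3.5858432116 − 0.8930857436 = 2.6927574680
R = 2.6927574680/3 = 0.8975858227
Correction |R − A(h/2)| = 1.125e-03; gap |A(h/2) − A(h)| = 3.375e-03.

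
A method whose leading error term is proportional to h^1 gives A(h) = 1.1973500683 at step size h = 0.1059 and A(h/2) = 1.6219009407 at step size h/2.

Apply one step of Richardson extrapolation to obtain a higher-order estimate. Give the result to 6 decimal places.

r = 1, so 2^r = 2.
2×1.6219009407 = 3.2438018814; 3.2438018814 − 1.1973500683 = 2.0464518131
Denominator 2 − 1 = 1.
R = 2.0464518131/1 = 2.0464518131
Correction |R − A(h/2)| = 4.246e-01; gap |A(h/2) − A(h)| = 4.246e-01.

2.046452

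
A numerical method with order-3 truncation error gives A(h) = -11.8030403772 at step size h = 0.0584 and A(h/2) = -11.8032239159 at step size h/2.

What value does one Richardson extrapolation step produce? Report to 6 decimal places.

Leading term ∝ h^3; use weight 8 = 2^3.
Top: 8(-11.8032239159) − (-11.8030403772) = -82.6227509500
Divide by 2^3 − 1 = 7.
(8 × (-11.8032239159) − (-11.8030403772))/(8 − 1) = -11.8032501357

-11.803250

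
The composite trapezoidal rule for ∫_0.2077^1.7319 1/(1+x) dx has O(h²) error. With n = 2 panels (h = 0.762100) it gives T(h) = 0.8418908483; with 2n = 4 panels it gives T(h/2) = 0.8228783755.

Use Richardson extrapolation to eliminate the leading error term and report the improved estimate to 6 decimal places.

Error is O(h^2); halving h shrinks it by 2^2 = 4.
Numerator 4·A(h/2) − A(h) = 4·0.8228783755 − 0.8418908483 = 2.4496226537
(4·0.8228783755 − 0.8418908483)/(4 − 1) = 0.8165408846
Correction |R − A(h/2)| = 6.337e-03; gap |A(h/2) − A(h)| = 1.901e-02.

0.816541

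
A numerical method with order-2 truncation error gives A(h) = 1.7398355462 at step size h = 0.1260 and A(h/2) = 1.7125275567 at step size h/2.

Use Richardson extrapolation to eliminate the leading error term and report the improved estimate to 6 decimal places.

1.703425

Error is O(h^2); halving h shrinks it by 2^2 = 4.
4×1.7125275567 = 6.8501102268; 6.8501102268 − 1.7398355462 = 5.1102746806
(4×1.7125275567 − 1.7398355462)/(4 − 1) = 1.7034248935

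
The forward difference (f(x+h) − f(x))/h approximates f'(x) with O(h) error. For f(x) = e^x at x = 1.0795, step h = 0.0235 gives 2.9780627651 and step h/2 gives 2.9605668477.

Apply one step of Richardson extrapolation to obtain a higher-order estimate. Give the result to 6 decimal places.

Error is O(h^1); halving h shrinks it by 2^1 = 2.
Difference of the inputs: 2.9605668477 − 2.9780627651 = -0.0174959174
Correction (A(h/2) − A(h))/(2 − 1) = (-0.0174959174)/1 = -0.0174959174
R = 2.9605668477 − 0.0174959174 = 2.9430709303

2.943071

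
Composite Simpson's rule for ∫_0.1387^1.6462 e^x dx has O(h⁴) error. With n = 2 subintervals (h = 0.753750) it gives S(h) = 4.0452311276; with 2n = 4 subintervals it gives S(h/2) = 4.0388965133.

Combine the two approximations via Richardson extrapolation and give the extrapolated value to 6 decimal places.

Method order is 4; weight 2^4 = 16.
16×4.0388965133 = 64.6223442128; 64.6223442128 − 4.0452311276 = 60.5771130852
60.5771130852 ÷ 15 = 4.0384742057

4.038474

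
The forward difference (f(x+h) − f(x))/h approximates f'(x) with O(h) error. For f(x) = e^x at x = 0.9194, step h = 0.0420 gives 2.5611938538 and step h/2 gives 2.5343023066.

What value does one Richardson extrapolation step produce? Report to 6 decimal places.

r = 1, so 2^r = 2.
Top: 2(2.5343023066) − (2.5611938538) = 2.5074107594
Denominator 2 − 1 = 1.
(2*2.5343023066 − 2.5611938538)/(2 − 1) = 2.5074107594

2.507411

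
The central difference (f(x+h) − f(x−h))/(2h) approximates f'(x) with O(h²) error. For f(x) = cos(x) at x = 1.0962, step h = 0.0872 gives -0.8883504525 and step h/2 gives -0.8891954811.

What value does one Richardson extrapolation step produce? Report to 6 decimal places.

-0.889477

Order 2 gives 2^r = 4 and 2^r − 1 = 3.
4 × (-0.8891954811) − (-0.8883504525) = -2.6684314719
(-2.6684314719) ÷ 3 = -0.8894771573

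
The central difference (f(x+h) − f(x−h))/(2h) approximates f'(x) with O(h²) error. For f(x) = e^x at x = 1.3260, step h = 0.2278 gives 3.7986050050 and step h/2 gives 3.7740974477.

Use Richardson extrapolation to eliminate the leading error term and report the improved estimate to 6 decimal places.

Leading term ∝ h^2; use weight 4 = 2^2.
Numerator 4·A(h/2) − A(h) = 4·3.7740974477 − 3.7986050050 = 11.2977847858
(4·3.7740974477 − 3.7986050050)/(4 − 1) = 3.7659282619

3.765928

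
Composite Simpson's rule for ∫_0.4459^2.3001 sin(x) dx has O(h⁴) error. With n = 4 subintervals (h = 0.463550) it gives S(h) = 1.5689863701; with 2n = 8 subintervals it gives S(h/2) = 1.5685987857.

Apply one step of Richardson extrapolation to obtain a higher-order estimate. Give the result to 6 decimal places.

1.568573

Error is O(h^4); halving h shrinks it by 2^4 = 16.
Weighted: 25.0975805712 − 1.5689863701 = 23.5285942011
Denominator 16 − 1 = 15.
R = 23.5285942011/15 = 1.5685729467
Gap between inputs: 3.876e-04; correction applied: −0.0000258390.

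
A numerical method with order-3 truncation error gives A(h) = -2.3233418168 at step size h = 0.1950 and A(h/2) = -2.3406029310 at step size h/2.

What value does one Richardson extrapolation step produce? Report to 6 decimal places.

-2.343069

Order 3 gives 2^r = 8 and 2^r − 1 = 7.
A(h/2) − A(h) = -2.3406029310 − (-2.3233418168) = -0.0172611142
Divide by 2^3 − 1 = 7: (-0.0172611142)/7 = -0.0024658735
R = -2.3406029310 − 0.0024658735 = -2.3430688045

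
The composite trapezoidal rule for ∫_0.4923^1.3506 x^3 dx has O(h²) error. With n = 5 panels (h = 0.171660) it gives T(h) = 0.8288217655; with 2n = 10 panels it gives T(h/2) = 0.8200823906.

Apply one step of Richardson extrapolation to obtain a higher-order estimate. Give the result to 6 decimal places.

0.817169

r = 2: numerator weight 4, denominator 3.
A(h/2) − A(h) = 0.8200823906 − 0.8288217655 = -0.0087393749
Correction (A(h/2) − A(h))/(4 − 1) = (-0.0087393749)/3 = -0.0029131250
R = A(h/2) + (A(h/2) − A(h))/3 = 0.8200823906 − 0.0029131250 = 0.8171692656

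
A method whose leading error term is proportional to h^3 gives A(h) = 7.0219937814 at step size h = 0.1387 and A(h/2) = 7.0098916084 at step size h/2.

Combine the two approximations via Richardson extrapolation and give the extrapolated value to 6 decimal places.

7.008163

Leading term ∝ h^3; use weight 8 = 2^3.
8 × 7.0098916084 − 7.0219937814 = 49.0571390858
Denominator 8 − 1 = 7.
Extrapolated: 49.0571390858 / 7 = 7.0081627265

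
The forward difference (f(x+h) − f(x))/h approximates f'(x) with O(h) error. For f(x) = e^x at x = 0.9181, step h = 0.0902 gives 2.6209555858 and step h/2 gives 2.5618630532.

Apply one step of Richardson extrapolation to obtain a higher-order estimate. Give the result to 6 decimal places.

2.502771

r = 1: numerator weight 2, denominator 1.
2^1 × A(h/2) = 5.1237261064; minus A(h) gives 2.5027705206.
Denominator 2 − 1 = 1.
So the Richardson estimate is 2.5027705206.
Gap between inputs: 5.909e-02; correction applied: −0.0590925326.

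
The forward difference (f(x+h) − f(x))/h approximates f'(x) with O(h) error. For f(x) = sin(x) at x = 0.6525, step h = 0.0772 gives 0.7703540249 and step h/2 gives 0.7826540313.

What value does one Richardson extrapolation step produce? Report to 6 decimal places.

r = 1, so 2^r = 2.
2×0.7826540313 = 1.5653080626; 1.5653080626 − 0.7703540249 = 0.7949540377
Denominator 2 − 1 = 1.
R = 0.7949540377/1 = 0.7949540377
Gap between inputs: 1.230e-02; correction applied: +0.0123000064.

0.794954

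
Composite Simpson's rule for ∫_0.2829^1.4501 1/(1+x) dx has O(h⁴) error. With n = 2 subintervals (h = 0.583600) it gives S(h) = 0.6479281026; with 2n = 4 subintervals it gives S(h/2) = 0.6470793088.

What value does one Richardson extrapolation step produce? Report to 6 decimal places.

r = 4: numerator weight 16, denominator 15.
2^4·A(h/2) = 10.3532689408; minus A(h) gives 9.7053408382.
R = 9.7053408382/15 = 0.6470227225
Gap between inputs: 8.488e-04; correction applied: −0.0000565863.

0.647023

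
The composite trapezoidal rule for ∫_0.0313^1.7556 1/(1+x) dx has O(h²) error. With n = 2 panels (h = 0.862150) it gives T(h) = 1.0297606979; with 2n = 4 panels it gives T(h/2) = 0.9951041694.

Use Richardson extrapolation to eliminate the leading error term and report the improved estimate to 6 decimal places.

0.983552

Error is O(h^2); halving h shrinks it by 2^2 = 4.
2^2*A(h/2) = 3.9804166776; minus A(h) gives 2.9506559797.
Denominator 4 − 1 = 3.
Result: 0.9835519932
Gap between inputs: 3.466e-02; correction applied: −0.0115521762.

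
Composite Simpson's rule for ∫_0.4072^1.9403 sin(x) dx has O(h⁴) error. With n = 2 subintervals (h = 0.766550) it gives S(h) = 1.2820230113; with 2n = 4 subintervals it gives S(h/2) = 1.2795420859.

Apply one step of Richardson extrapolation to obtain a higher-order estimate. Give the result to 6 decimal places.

1.279377

Leading term ∝ h^4; use weight 16 = 2^4.
Weighted: 20.4726733744 − 1.2820230113 = 19.1906503631
Extrapolated: 19.1906503631 / 15 = 1.2793766909
Gap between inputs: 2.481e-03; correction applied: −0.0001653950.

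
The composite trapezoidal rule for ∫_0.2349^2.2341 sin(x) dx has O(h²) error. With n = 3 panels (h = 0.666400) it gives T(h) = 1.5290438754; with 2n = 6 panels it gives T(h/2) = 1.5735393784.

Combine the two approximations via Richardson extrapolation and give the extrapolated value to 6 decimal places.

r = 2, so 2^r = 4.
4 × 1.5735393784 = 6.2941575136; subtract 1.5290438754 → 4.7651136382
Extrapolated: 4.7651136382 / 3 = 1.5883712127
Shift from A(h/2): +0.0148318343.

1.588371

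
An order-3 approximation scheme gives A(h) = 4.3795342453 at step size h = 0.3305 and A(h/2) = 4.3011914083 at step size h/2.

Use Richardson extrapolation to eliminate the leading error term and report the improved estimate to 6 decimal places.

r = 3: numerator weight 8, denominator 7.
Weighted: 34.4095312664 − 4.3795342453 = 30.0299970211
Extrapolated: 30.0299970211 / 7 = 4.2899995744

4.290000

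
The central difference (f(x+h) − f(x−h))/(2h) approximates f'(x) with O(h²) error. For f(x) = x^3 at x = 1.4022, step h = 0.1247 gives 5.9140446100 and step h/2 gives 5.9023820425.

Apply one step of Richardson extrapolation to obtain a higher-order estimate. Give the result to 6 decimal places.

r = 2, so 2^r = 4.
Difference of the inputs: 5.9023820425 − 5.9140446100 = -0.0116625675
Divide by 2^2 − 1 = 3: (-0.0116625675)/3 = -0.0038875225
R = A(h/2) + (A(h/2) − A(h))/3 = 5.9023820425 − 0.0038875225 = 5.8984945200

5.898495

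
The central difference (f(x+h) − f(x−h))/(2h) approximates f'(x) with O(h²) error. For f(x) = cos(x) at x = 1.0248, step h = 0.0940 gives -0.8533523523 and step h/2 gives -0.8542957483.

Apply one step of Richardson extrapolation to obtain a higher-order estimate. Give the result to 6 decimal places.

r = 2: numerator weight 4, denominator 3.
4*(-0.8542957483) = -3.4171829932; subtract (-0.8533523523) → -2.5638306409
R = (-2.5638306409)/3 = -0.8546102136
Shift from A(h/2): −0.0003144653.

-0.854610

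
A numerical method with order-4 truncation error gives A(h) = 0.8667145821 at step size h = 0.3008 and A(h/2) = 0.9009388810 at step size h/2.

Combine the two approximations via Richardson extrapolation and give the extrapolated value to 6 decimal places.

0.903221

Method order is 4; weight 2^4 = 16.
16·0.9009388810 = 14.4150220960; subtract 0.8667145821 → 13.5483075139
Denominator 16 − 1 = 15.
(16·0.9009388810 − 0.8667145821)/(16 − 1) = 0.9032205009
Gap between inputs: 3.422e-02; correction applied: +0.0022816199.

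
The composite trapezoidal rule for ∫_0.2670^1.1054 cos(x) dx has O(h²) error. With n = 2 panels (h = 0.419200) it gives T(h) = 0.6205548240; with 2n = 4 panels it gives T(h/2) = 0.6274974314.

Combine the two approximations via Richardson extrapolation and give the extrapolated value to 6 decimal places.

Leading term ∝ h^2; use weight 4 = 2^2.
Numerator 4 × A(h/2) − A(h) = 4 × 0.6274974314 − 0.6205548240 = 1.8894349016
R = 1.8894349016/3 = 0.6298116339
Shift from A(h/2): +0.0023142025.

0.629812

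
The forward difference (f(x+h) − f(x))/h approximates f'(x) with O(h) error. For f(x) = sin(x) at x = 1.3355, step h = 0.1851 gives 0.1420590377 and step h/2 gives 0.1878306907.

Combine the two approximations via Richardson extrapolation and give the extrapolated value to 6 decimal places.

Order 1 gives 2^r = 2 and 2^r − 1 = 1.
2 × 0.1878306907 = 0.3756613814; subtract 0.1420590377 → 0.2336023437
Divide by 2^1 − 1 = 1.
R = 0.2336023437/1 = 0.2336023437
Correction |R − A(h/2)| = 4.577e-02; gap |A(h/2) − A(h)| = 4.577e-02.

0.233602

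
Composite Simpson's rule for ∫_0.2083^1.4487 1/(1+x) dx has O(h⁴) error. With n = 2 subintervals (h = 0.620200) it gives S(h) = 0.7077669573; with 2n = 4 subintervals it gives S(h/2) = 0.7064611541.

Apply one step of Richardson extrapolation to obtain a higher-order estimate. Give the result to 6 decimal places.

0.706374

r = 4, so 2^r = 16.
Numerator 16·A(h/2) − A(h) = 16·0.7064611541 − 0.7077669573 = 10.5956115083
R = 10.5956115083/15 = 0.7063741006
Correction |R − A(h/2)| = 8.705e-05; gap |A(h/2) − A(h)| = 1.306e-03.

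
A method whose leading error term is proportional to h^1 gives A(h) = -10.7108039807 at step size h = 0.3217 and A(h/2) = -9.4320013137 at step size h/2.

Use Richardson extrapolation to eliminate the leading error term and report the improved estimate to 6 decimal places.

Method order is 1; weight 2^1 = 2.
Weighted: (-18.8640026274) − (-10.7108039807) = -8.1531986467
Denominator 2 − 1 = 1.
R = (-8.1531986467)/1 = -8.1531986467

-8.153199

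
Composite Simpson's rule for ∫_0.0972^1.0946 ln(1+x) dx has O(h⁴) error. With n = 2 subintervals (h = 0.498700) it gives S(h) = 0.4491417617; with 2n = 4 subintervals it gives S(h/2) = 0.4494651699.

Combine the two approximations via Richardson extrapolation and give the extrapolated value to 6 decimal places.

0.449487

Error is O(h^4); halving h shrinks it by 2^4 = 16.
Numerator 16 × A(h/2) − A(h) = 16 × 0.4494651699 − 0.4491417617 = 6.7423009567
6.7423009567 ÷ 15 = 0.4494867304
Correction |R − A(h/2)| = 2.156e-05; gap |A(h/2) − A(h)| = 3.234e-04.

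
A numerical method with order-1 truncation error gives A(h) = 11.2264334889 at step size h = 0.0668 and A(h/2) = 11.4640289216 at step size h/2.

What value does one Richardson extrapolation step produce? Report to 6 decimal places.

11.701624

The method has order 1: 2^1 = 2.
Top: 2(11.4640289216) − (11.2264334889) = 11.7016243543
Denominator 2 − 1 = 1.
R = 11.7016243543/1 = 11.7016243543
Shift from A(h/2): +0.2375954327.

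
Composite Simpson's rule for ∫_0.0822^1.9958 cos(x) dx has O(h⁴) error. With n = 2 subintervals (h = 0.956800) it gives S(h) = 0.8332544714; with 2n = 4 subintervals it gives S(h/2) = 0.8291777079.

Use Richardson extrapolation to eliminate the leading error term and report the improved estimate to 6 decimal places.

r = 4, so 2^r = 16.
A(h/2) − A(h) = 0.8291777079 − 0.8332544714 = -0.0040767635
Correction (A(h/2) − A(h))/(16 − 1) = (-0.0040767635)/15 = -0.0002717842
R = 0.8291777079 − 0.0002717842 = 0.8289059237
Correction |R − A(h/2)| = 2.718e-04; gap |A(h/2) − A(h)| = 4.077e-03.

0.828906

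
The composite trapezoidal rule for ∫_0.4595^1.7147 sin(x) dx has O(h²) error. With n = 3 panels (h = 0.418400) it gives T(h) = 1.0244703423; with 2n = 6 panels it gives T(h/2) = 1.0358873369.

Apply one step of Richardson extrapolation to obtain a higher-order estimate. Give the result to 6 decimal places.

Error is O(h^2); halving h shrinks it by 2^2 = 4.
2^2×A(h/2) = 4.1435493476; minus A(h) gives 3.1190790053.
Denominator 4 − 1 = 3.
Extrapolated: 3.1190790053 / 3 = 1.0396930018
Gap between inputs: 1.142e-02; correction applied: +0.0038056649.

1.039693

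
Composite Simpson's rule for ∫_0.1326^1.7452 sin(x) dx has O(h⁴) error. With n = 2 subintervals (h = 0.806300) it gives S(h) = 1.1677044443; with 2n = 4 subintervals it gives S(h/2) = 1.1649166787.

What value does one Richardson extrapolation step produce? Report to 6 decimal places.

Order 4 gives 2^r = 16 and 2^r − 1 = 15.
Weighted: 18.6386668592 − 1.1677044443 = 17.4709624149
(16·1.1649166787 − 1.1677044443)/(16 − 1) = 1.1647308277

1.164731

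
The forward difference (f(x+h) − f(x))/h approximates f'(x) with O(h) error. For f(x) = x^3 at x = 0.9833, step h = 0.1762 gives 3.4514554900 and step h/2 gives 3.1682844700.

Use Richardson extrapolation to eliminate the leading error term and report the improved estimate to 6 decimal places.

Leading term ∝ h^1; use weight 2 = 2^1.
Numerator 2 × A(h/2) − A(h) = 2 × 3.1682844700 − 3.4514554900 = 2.8851134500
Divide by 2^1 − 1 = 1.
So the Richardson estimate is 2.8851134500.

2.885113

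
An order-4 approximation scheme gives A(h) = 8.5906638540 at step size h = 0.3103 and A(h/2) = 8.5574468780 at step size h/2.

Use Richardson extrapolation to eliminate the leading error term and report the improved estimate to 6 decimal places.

8.555232

Error is O(h^4); halving h shrinks it by 2^4 = 16.
2^4*A(h/2) = 136.9191500480; minus A(h) gives 128.3284861940.
R = 128.3284861940/15 = 8.5552324129
Shift from A(h/2): −0.0022144651.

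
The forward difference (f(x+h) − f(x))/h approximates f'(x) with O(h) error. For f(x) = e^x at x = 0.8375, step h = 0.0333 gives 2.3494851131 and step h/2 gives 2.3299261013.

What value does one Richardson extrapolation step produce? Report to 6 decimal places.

2.310367

r = 1, so 2^r = 2.
2 × 2.3299261013 = 4.6598522026; 4.6598522026 − 2.3494851131 = 2.3103670895
Denominator 2 − 1 = 1.
R = 2.3103670895/1 = 2.3103670895
Correction |R − A(h/2)| = 1.956e-02; gap |A(h/2) − A(h)| = 1.956e-02.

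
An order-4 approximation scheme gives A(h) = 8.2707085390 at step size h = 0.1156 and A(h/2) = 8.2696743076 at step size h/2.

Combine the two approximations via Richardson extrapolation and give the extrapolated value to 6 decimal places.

8.269605

With r = 4 the leading error scales as h^4, so the weight is 2^4 = 16.
Top: 16(8.2696743076) − (8.2707085390) = 124.0440803826
(16×8.2696743076 − 8.2707085390)/(16 − 1) = 8.2696053588
Correction |R − A(h/2)| = 6.895e-05; gap |A(h/2) − A(h)| = 1.034e-03.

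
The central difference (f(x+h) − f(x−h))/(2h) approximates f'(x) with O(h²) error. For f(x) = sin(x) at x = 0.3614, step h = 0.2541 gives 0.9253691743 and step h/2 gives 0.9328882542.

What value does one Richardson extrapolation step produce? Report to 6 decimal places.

Method order is 2; weight 2^2 = 4.
4 × 0.9328882542 − 0.9253691743 = 2.8061838425
Extrapolated: 2.8061838425 / 3 = 0.9353946142

0.935395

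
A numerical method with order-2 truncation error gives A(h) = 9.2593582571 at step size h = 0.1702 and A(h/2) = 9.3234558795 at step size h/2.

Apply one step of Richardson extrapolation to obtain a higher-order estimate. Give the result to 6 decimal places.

With r = 2 the leading error scales as h^2, so the weight is 2^2 = 4.
Difference of the inputs: 9.3234558795 − 9.2593582571 = 0.0640976224
Divide by 2^2 − 1 = 3: 0.0640976224/3 = 0.0213658741
R = 9.3234558795 + 0.0213658741 = 9.3448217536

9.344822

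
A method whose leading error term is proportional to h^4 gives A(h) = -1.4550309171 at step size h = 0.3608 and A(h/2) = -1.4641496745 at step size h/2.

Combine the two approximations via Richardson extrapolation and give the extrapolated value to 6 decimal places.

-1.464758

Order 4 gives 2^r = 16 and 2^r − 1 = 15.
16 × (-1.4641496745) = -23.4263947920; (-23.4263947920) − (-1.4550309171) = -21.9713638749
(16 × (-1.4641496745) − (-1.4550309171))/(16 − 1) = -1.4647575917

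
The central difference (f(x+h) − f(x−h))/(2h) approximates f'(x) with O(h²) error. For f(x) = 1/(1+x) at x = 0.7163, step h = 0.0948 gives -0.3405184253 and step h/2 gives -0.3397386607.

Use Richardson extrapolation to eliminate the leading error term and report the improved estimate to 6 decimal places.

The method has order 2: 2^2 = 4.
4×(-0.3397386607) = -1.3589546428; (-1.3589546428) − (-0.3405184253) = -1.0184362175
(4×(-0.3397386607) − (-0.3405184253))/(4 − 1) = -0.3394787392

-0.339479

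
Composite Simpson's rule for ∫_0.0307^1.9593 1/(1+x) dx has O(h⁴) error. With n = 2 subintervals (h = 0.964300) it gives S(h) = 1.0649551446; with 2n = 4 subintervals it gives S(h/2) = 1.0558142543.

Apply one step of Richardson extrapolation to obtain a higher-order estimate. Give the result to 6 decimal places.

Method order is 4; weight 2^4 = 16.
16×1.0558142543 = 16.8930280688; subtract 1.0649551446 → 15.8280729242
Denominator 16 − 1 = 15.
15.8280729242 ÷ 15 = 1.0552048616

1.055205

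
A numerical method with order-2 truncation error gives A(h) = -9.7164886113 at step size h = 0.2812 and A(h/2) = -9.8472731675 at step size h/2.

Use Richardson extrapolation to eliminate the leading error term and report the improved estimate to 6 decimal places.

The method has order 2: 2^2 = 4.
Difference of the inputs: -9.8472731675 − (-9.7164886113) = -0.1307845562
Correction (A(h/2) − A(h))/(4 − 1) = (-0.1307845562)/3 = -0.0435948521
R = A(h/2) + (A(h/2) − A(h))/3 = -9.8472731675 − 0.0435948521 = -9.8908680196

-9.890868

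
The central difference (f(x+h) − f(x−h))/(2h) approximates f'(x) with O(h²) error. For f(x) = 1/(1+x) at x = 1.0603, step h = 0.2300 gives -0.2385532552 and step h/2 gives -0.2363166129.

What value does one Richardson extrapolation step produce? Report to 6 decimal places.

-0.235571

Error is O(h^2); halving h shrinks it by 2^2 = 4.
4 × (-0.2363166129) − (-0.2385532552) = -0.7067131964
Divide by 2^2 − 1 = 3.
(-0.7067131964) ÷ 3 = -0.2355710655
Correction |R − A(h/2)| = 7.455e-04; gap |A(h/2) − A(h)| = 2.237e-03.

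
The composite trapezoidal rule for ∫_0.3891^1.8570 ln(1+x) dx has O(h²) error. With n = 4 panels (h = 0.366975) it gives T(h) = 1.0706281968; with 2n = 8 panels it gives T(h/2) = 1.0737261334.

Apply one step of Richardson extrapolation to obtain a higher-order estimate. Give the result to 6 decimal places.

The method has order 2: 2^2 = 4.
4·1.0737261334 = 4.2949045336; subtract 1.0706281968 → 3.2242763368
Divide by 2^2 − 1 = 3.
Extrapolated: 3.2242763368 / 3 = 1.0747587789

1.074759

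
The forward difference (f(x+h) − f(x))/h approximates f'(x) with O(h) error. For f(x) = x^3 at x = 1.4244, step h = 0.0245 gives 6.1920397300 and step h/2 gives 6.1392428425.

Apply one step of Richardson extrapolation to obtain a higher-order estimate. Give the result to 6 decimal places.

r = 1: numerator weight 2, denominator 1.
2^1·A(h/2) = 12.2784856850; minus A(h) gives 6.0864459550.
(2·6.1392428425 − 6.1920397300)/(2 − 1) = 6.0864459550

6.086446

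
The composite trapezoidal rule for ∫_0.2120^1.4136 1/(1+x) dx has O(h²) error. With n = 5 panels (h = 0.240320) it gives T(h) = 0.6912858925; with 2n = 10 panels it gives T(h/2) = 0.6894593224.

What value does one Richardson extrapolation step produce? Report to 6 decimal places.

Error is O(h^2); halving h shrinks it by 2^2 = 4.
Difference of the inputs: 0.6894593224 − 0.6912858925 = -0.0018265701
Correction (A(h/2) − A(h))/(4 − 1) = (-0.0018265701)/3 = -0.0006088567
R = 0.6894593224 − 0.0006088567 = 0.6888504657

0.688850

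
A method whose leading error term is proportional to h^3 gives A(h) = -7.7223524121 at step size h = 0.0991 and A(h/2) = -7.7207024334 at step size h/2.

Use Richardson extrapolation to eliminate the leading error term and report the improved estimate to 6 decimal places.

-7.720467

Order 3 gives 2^r = 8 and 2^r − 1 = 7.
Weighted: (-61.7656194672) − (-7.7223524121) = -54.0432670551
Divide by 2^3 − 1 = 7.
(8*(-7.7207024334) − (-7.7223524121))/(8 − 1) = -7.7204667222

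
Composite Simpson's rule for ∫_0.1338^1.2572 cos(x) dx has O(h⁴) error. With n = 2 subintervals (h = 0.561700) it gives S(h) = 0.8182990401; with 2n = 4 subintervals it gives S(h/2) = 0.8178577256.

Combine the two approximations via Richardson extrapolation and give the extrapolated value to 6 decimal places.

Method order is 4; weight 2^4 = 16.
16 × 0.8178577256 = 13.0857236096; 13.0857236096 − 0.8182990401 = 12.2674245695
Divide by 2^4 − 1 = 15.
(16 × 0.8178577256 − 0.8182990401)/(16 − 1) = 0.8178283046
Correction |R − A(h/2)| = 2.942e-05; gap |A(h/2) − A(h)| = 4.413e-04.

0.817828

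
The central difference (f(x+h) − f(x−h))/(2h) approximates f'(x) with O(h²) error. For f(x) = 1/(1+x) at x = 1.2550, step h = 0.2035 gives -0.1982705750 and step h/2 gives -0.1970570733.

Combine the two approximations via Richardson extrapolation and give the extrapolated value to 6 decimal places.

Method order is 2; weight 2^2 = 4.
Difference of the inputs: -0.1970570733 − (-0.1982705750) = 0.0012135017
Correction (A(h/2) − A(h))/(4 − 1) = 0.0012135017/3 = 0.0004045006
R = A(h/2) + (A(h/2) − A(h))/3 = -0.1970570733 + 0.0004045006 = -0.1966525727
Shift from A(h/2): +0.0004045006.

-0.196653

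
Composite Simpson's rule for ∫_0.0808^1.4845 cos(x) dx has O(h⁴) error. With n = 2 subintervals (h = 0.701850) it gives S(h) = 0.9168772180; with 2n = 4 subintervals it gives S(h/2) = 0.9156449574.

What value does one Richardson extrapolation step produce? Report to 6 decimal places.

0.915563

Error is O(h^4); halving h shrinks it by 2^4 = 16.
Top: 16(0.9156449574) − (0.9168772180) = 13.7334421004
R = 13.7334421004/15 = 0.9155628067
Gap between inputs: 1.232e-03; correction applied: −0.0000821507.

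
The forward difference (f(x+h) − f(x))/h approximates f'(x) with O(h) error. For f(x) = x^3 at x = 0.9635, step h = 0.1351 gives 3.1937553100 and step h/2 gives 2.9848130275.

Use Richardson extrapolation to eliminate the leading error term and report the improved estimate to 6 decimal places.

r = 1, so 2^r = 2.
Numerator 2×A(h/2) − A(h) = 2×2.9848130275 − 3.1937553100 = 2.7758707450
2.7758707450 ÷ 1 = 2.7758707450
Gap between inputs: 2.089e-01; correction applied: −0.2089422825.

2.775871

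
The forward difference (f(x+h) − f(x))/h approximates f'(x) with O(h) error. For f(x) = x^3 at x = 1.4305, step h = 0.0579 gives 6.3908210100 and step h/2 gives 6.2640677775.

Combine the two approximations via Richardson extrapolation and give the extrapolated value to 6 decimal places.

6.137315

The method has order 1: 2^1 = 2.
2^1*A(h/2) = 12.5281355550; minus A(h) gives 6.1373145450.
Extrapolated: 6.1373145450 / 1 = 6.1373145450
Correction |R − A(h/2)| = 1.268e-01; gap |A(h/2) − A(h)| = 1.268e-01.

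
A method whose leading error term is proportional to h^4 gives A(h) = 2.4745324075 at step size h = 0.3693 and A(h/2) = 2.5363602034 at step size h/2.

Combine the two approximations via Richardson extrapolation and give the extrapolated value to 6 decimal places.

2.540482

r = 4, so 2^r = 16.
Difference of the inputs: 2.5363602034 − 2.4745324075 = 0.0618277959
Correction (A(h/2) − A(h))/(16 − 1) = 0.0618277959/15 = 0.0041218531
R = 2.5363602034 + 0.0041218531 = 2.5404820565
Gap between inputs: 6.183e-02; correction applied: +0.0041218531.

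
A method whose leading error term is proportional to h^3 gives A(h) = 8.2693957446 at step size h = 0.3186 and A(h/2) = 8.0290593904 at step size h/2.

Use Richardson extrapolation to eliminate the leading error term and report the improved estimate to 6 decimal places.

Leading term ∝ h^3; use weight 8 = 2^3.
8 × 8.0290593904 = 64.2324751232; subtract 8.2693957446 → 55.9630793786
R = 55.9630793786/7 = 7.9947256255

7.994726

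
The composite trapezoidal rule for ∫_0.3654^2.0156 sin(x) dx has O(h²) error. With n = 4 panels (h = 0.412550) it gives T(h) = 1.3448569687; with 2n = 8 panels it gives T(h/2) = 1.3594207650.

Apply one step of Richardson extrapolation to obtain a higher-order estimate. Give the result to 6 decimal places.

With r = 2 the leading error scales as h^2, so the weight is 2^2 = 4.
Difference of the inputs: 1.3594207650 − 1.3448569687 = 0.0145637963
Correction (A(h/2) − A(h))/(4 − 1) = 0.0145637963/3 = 0.0048545988
R = 1.3594207650 + 0.0048545988 = 1.3642753638

1.364275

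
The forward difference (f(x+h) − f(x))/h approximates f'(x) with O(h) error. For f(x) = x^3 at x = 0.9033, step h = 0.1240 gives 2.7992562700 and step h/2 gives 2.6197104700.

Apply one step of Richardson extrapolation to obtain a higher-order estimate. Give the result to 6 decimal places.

2.440165

With r = 1 the leading error scales as h^1, so the weight is 2^1 = 2.
Top: 2(2.6197104700) − (2.7992562700) = 2.4401646700
Divide by 2^1 − 1 = 1.
2.4401646700 ÷ 1 = 2.4401646700
Correction |R − A(h/2)| = 1.795e-01; gap |A(h/2) − A(h)| = 1.795e-01.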